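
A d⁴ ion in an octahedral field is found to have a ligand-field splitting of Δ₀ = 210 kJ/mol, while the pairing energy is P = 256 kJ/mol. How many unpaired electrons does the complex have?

4

Δ₀ < P, so pairing is avoided: the ground state is high-spin.
That gives t₂g³ eg¹.
Unpaired electrons: 4.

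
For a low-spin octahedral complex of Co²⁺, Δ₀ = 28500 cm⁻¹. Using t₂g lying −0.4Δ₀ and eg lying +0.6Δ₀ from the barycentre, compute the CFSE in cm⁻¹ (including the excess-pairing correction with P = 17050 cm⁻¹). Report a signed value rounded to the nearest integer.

Co is in group 9, so Co²⁺ is d⁷ (9 − 2 = 7).
Electron filling gives t₂g⁶ eg¹.
The orbital stabilization is -1.8Δ₀ = -1.8 × 28500 = -51300 cm⁻¹.
High-spin d⁷ would be t₂g⁵ eg² with 2 pairs; low-spin has 3, so 1 excess pair costs +1P = +17050 cm⁻¹.
Combining: -51300 + 17050 = -34250 cm⁻¹.

-34250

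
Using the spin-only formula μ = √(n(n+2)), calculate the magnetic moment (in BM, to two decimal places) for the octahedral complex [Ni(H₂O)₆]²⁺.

H₂O is neutral, so the +2 overall charge sits on Ni: oxidation state +2.
Ni is in group 10, so Ni²⁺ is d⁸ (10 − 2 = 8).
Configuration: t2g^6 e_g^2 → 2 unpaired electrons.
μ(spin-only) = √[2(2+2)] = √8 ≈ 2.83 BM.

2.83 BM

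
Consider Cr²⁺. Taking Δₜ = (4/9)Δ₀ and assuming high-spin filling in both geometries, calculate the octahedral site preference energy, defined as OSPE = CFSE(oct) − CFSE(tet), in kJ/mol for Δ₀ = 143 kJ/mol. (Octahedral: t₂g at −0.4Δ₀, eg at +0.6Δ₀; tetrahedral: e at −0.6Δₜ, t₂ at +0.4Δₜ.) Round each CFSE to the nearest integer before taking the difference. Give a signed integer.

Cr²⁺: group 6, so d-count = 6 − 2 = 4.
Octahedral (high-spin): t₂g³ eg¹, CFSE = 3(−0.4) + 1(+0.6) = -0.6Δ₀ = -0.6 × 143 = -86 kJ/mol.
In a tetrahedral site the filling is e² t₂²: CFSE(tet) = -0.4Δₜ = -0.4 × (4/9)(143) = -25 kJ/mol.
OSPE = CFSE(oct) − CFSE(tet) = -86 − (-25) = -61 kJ/mol.

-61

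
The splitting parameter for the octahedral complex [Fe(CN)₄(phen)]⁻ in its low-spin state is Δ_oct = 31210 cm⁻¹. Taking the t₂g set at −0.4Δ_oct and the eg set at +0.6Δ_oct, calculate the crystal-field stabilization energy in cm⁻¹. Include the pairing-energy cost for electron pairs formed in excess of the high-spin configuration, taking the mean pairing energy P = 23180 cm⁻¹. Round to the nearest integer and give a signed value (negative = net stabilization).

Ligand charges: 4×(-1) from CN⁻ and 1×(+0) from phen sum to -4; with overall charge -1, Fe is +3.
Group 8 minus oxidation state +3 gives a d⁵ configuration for Fe³⁺.
The d⁵ electrons fill as t₂g⁵ eg⁰.
Orbital CFSE = 5(-0.4) + 0(0.6) = -2.0Δ_oct = -2.0 × 31210 = -62420 cm⁻¹.
Pairing penalty: 2 pairs vs 0 in the high-spin reference → 2 extra × P = 46360 cm⁻¹.
Combining: -62420 + 46360 = -16060 cm⁻¹.

-16060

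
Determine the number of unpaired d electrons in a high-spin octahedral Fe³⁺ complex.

5

Fe is in group 8, so Fe³⁺ is d⁵ (8 − 3 = 5).
Configuration: t2g^3 e_g^2, giving 5 unpaired electrons.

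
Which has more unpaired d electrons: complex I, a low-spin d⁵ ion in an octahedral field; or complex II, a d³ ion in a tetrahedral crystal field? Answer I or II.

I: t₂g⁵ eg⁰ → 1 unpaired.
II: Tetrahedral splitting is small, so the complex is high-spin; e² t₂¹ → 3 unpaired.
So II has more unpaired electrons.

II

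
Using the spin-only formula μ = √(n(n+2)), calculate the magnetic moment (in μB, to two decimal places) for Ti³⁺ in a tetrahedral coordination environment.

1.73 μB

Ti sits in group 4; removing 3 electrons leaves Ti³⁺ with 4 − 3 = 1 d electrons.
With tetrahedral geometry the complex is necessarily high-spin.
Configuration: e^1 t2^0 → 1 unpaired electron.
μ(spin-only) = √[1(1+2)] = √3 ≈ 1.73 μB.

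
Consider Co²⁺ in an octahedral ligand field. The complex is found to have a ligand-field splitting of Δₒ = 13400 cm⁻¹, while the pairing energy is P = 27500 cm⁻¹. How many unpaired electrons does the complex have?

3

Group 9 minus oxidation state +2 gives a d⁷ configuration for Co²⁺.
With Δₒ < P the complex is high-spin.
Configuration: t2g^5 e_g^2.
Unpaired electrons: 3.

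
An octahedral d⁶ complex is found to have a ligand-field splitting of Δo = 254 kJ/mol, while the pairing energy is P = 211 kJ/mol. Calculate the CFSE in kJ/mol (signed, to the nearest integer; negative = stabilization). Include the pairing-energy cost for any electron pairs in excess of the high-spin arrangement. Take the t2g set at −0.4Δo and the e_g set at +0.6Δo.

Δo > P, so pairing is preferred: the ground state is low-spin.
Configuration: t2g^6 e_g^0.
Orbital CFSE = -2.4Δo = -2.4 × 254 = -610 kJ/mol.
Excess pairs vs high-spin: 3 − 1 = 2; pairing cost = +422 kJ/mol.
Net CFSE = -610 + 422 = -188 kJ/mol.

-188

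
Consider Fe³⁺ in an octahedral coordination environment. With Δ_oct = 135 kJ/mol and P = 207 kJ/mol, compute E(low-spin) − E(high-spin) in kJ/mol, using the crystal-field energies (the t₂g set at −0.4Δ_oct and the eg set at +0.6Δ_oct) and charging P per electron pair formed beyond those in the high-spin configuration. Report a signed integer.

144

Fe³⁺: group 8, so d-count = 8 − 3 = 5.
High-spin: t₂g³ eg², CFSE = 0.0Δ_oct = 0 kJ/mol.
Low-spin: t₂g⁵ eg⁰, orbital CFSE = -2.0Δ_oct = -270 kJ/mol; plus 2 excess pairs × P = +414 kJ/mol; total 144 kJ/mol.
The difference is 144 − (0) = 144 kJ/mol, so high-spin lies lower.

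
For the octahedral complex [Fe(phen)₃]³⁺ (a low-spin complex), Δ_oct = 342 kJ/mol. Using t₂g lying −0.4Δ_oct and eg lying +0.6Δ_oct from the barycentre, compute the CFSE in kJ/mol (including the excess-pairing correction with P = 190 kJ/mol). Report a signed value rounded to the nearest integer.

-304

phen is neutral, so the +3 overall charge sits on Fe: oxidation state +3.
Fe is in group 8, so Fe³⁺ is d⁵ (8 − 3 = 5).
Electron filling gives t₂g⁵ eg⁰.
The orbital stabilization is -2.0Δ_oct = -2.0 × 342 = -684 kJ/mol.
Relative to high-spin t₂g³ eg² (0 paired), the low-spin configuration has 2 additional pairs, contributing +2 × 190 = +380 kJ/mol.
Net CFSE = -684 + 380 = -304 kJ/mol.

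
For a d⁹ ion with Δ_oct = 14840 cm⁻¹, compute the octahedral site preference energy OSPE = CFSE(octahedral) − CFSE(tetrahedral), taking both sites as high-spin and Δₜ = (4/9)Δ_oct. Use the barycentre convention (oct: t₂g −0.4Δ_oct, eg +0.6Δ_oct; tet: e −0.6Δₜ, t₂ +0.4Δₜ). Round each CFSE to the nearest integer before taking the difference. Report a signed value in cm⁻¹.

-6266

Octahedral high-spin t₂g⁶ eg³: CFSE = -0.6 × 14840 = -8904 cm⁻¹.
In a tetrahedral site the filling is e⁴ t₂⁵: CFSE(tet) = -0.4Δₜ = -0.4 × (4/9)(14840) = -2638 cm⁻¹.
Subtracting, OSPE = -8904 − (-2638) = -6266 cm⁻¹.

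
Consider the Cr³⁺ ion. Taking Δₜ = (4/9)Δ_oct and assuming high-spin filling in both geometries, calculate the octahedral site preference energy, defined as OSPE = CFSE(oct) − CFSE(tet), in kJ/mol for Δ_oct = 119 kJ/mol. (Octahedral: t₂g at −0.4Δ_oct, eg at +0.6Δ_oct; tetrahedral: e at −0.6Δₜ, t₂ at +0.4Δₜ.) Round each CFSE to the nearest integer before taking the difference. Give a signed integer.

-101

Group 6 minus oxidation state +3 gives a d³ configuration for Cr³⁺.
In an octahedral site d³ (HS) is t₂g³ eg⁰, giving CFSE(oct) = -1.2Δ_oct = -143 kJ/mol.
In a tetrahedral site the filling is e² t₂¹: CFSE(tet) = -0.8Δₜ = -0.8 × (4/9)(119) = -42 kJ/mol.
OSPE = CFSE(oct) − CFSE(tet) = -143 − (-42) = -101 kJ/mol.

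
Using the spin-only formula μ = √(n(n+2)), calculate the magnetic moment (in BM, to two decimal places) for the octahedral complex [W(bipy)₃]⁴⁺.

2.83 BM

bipy is neutral, so the +4 overall charge sits on W: oxidation state +4.
W is in group 6, so W⁴⁺ is d² (6 − 4 = 2).
For octahedral d² the high- and low-spin configurations coincide.
Configuration: t2g^2 e_g^0 → 2 unpaired electrons.
μ(spin-only) = √[2(2+2)] = √8 ≈ 2.83 BM.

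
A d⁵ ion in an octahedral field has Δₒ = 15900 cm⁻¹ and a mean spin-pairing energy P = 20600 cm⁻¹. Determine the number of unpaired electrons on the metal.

5

Δₒ < P, so pairing is avoided: the ground state is high-spin.
Configuration: t₂g³ eg².
Unpaired electrons: 5.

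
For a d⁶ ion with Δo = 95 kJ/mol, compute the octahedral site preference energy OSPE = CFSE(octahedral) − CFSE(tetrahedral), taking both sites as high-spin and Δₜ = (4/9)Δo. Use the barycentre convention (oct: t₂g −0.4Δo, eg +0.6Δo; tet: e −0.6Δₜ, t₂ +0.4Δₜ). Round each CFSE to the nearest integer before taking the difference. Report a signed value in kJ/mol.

-13

Octahedral (high-spin): t₂g⁴ eg², CFSE = 4(−0.4) + 2(+0.6) = -0.4Δo = -0.4 × 95 = -38 kJ/mol.
Tetrahedral: e³ t₂³, CFSE = 3(−0.6) + 3(+0.4) = -0.6Δₜ = -0.6 × (4/9) × 95 = -25 kJ/mol.
OSPE = CFSE(oct) − CFSE(tet) = -38 − (-25) = -13 kJ/mol.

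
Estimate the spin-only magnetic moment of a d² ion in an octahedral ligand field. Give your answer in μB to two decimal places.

For octahedral d² the high- and low-spin configurations coincide.
Configuration: t₂g² eg⁰ → 2 unpaired electrons.
μ(spin-only) = √[2(2+2)] = √8 ≈ 2.83 μB.

2.83 μB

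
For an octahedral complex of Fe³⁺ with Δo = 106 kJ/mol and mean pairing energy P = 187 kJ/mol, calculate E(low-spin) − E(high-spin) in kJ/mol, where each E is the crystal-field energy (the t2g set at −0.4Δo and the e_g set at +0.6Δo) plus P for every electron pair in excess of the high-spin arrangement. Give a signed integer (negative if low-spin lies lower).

162

Fe sits in group 8; removing 3 electrons leaves Fe³⁺ with 8 − 3 = 5 d electrons.
High-spin d⁵ fills as t2g^3 e_g^2 with CFSE 3(−0.4) + 2(+0.6) = 0.0Δo = 0 kJ/mol.
Low-spin: t2g^5 e_g^0, orbital CFSE = -2.0Δo = -212 kJ/mol; plus 2 excess pairs × P = +374 kJ/mol; total 162 kJ/mol.
The difference is 162 − (0) = 162 kJ/mol, so high-spin lies lower.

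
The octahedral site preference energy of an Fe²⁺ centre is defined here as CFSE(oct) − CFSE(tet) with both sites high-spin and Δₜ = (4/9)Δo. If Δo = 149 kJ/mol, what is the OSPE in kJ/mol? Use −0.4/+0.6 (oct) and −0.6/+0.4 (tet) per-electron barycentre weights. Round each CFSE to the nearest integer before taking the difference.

Fe sits in group 8; removing 2 electrons leaves Fe²⁺ with 8 − 2 = 6 d electrons.
In an octahedral site d⁶ (HS) is t₂g⁴ eg², giving CFSE(oct) = -0.4Δo = -60 kJ/mol.
Tetrahedral: e³ t₂³, CFSE = 3(−0.6) + 3(+0.4) = -0.6Δₜ = -0.6 × (4/9) × 149 = -40 kJ/mol.
OSPE = CFSE(oct) − CFSE(tet) = -60 − (-40) = -20 kJ/mol.

-20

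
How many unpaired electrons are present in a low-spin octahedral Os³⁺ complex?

Os³⁺: group 8, so d-count = 8 − 3 = 5.
Configuration: t2g^5 e_g^0, giving 1 unpaired electron.

1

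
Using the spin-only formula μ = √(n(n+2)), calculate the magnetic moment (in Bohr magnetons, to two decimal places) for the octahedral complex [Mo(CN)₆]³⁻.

Each CN⁻ contributes -1; 6 × (-1) = -6. With overall charge -3, Mo is in the +3 oxidation state.
Mo sits in group 6; removing 3 electrons leaves Mo³⁺ with 6 − 3 = 3 d electrons.
Configuration: t₂g³ eg⁰ → 3 unpaired electrons.
μ(spin-only) = √[3(3+2)] = √15 ≈ 3.87 Bohr magnetons.

3.87 Bohr magnetons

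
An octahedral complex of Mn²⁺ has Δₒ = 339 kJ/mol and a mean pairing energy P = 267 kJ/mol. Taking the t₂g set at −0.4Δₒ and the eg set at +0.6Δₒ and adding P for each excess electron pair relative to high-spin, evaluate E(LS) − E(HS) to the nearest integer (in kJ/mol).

Mn²⁺: group 7, so d-count = 7 − 2 = 5.
High-spin: t₂g³ eg², CFSE = 0.0Δₒ = 0 kJ/mol.
For low-spin the configuration is t₂g⁵ eg⁰: orbital energy -2.0 × 339 = -678 kJ/mol, and 2 additional pairs relative to high-spin add 534 kJ/mol, giving -144 kJ/mol.
E(LS) − E(HS) = -144 − (0) = -144 kJ/mol.

-144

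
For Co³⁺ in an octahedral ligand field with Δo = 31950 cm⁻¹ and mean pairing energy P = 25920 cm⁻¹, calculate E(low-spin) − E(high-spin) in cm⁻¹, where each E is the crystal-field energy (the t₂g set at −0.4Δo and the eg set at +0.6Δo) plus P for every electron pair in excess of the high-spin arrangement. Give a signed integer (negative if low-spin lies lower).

-12060

Group 9 minus oxidation state +3 gives a d⁶ configuration for Co³⁺.
In the high-spin limit (t₂g⁴ eg²) the orbital term is -0.4Δo = -12780 cm⁻¹, with no excess pairing.
Low-spin: t₂g⁶ eg⁰, orbital CFSE = -2.4Δo = -76680 cm⁻¹; plus 2 excess pairs × P = +51840 cm⁻¹; total -24840 cm⁻¹.
Thus E(LS) − E(HS) = -12060 cm⁻¹.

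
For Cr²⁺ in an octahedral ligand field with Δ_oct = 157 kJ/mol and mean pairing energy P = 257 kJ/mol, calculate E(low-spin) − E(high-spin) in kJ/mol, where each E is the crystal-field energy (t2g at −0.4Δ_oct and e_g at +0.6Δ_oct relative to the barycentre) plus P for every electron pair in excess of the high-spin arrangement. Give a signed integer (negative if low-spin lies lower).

100

Cr sits in group 6; removing 2 electrons leaves Cr²⁺ with 6 − 2 = 4 d electrons.
High-spin d⁴ fills as t2g^3 e_g^1 with CFSE 3(−0.4) + 1(+0.6) = -0.6Δ_oct = -94 kJ/mol.
For low-spin the configuration is t2g^4 e_g^0: orbital energy -1.6 × 157 = -251 kJ/mol, and 1 additional pair relative to high-spin adds 257 kJ/mol, giving 6 kJ/mol.
The difference is 6 − (-94) = 100 kJ/mol, so high-spin lies lower.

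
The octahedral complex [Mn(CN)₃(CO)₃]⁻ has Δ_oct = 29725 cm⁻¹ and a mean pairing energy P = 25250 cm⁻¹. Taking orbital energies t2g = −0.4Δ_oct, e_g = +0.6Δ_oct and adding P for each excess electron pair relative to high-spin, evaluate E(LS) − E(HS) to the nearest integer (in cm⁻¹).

-8950

Ligand charges: 3×(-1) from CN⁻ and 3×(+0) from CO sum to -3; with overall charge -1, Mn is +2.
Group 7 minus oxidation state +2 gives a d⁵ configuration for Mn²⁺.
In the high-spin limit (t2g^3 e_g^2) the orbital term is 0.0Δ_oct = 0 cm⁻¹, with no excess pairing.
For low-spin the configuration is t2g^5 e_g^0: orbital energy -2.0 × 29725 = -59450 cm⁻¹, and 2 additional pairs relative to high-spin add 50500 cm⁻¹, giving -8950 cm⁻¹.
E(LS) − E(HS) = -8950 − (0) = -8950 cm⁻¹.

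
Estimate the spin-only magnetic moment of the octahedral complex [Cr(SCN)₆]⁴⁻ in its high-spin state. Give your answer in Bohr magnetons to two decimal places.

Each SCN⁻ contributes -1; 6 × (-1) = -6. With overall charge -4, Cr is in the +2 oxidation state.
Cr²⁺: group 6, so d-count = 6 − 2 = 4.
Configuration: t2g^3 e_g^1 → 4 unpaired electrons.
μ(spin-only) = √[4(4+2)] = √24 ≈ 4.90 Bohr magnetons.

4.90 Bohr magnetons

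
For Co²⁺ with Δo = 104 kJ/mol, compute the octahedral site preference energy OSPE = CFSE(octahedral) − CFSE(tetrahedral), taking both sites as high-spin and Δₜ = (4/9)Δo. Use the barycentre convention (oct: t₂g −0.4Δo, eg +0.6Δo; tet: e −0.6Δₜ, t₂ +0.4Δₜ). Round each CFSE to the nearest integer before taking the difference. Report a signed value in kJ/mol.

Group 9 minus oxidation state +2 gives a d⁷ configuration for Co²⁺.
In an octahedral site d⁷ (HS) is t₂g⁵ eg², giving CFSE(oct) = -0.8Δo = -83 kJ/mol.
In a tetrahedral site the filling is e⁴ t₂³: CFSE(tet) = -1.2Δₜ = -1.2 × (4/9)(104) = -55 kJ/mol.
OSPE = -83 − (-55) = -28 kJ/mol.

-28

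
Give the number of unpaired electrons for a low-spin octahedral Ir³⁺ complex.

Ir sits in group 9; removing 3 electrons leaves Ir³⁺ with 9 − 3 = 6 d electrons.
Configuration: t₂g⁶ eg⁰, giving 0 unpaired electrons.

0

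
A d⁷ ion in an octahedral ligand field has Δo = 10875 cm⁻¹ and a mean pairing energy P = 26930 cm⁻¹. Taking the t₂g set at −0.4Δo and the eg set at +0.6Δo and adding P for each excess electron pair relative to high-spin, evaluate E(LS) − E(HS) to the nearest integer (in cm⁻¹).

High-spin d⁷ fills as t₂g⁵ eg² with CFSE 5(−0.4) + 2(+0.6) = -0.8Δo = -8700 cm⁻¹.
For low-spin the configuration is t₂g⁶ eg¹: orbital energy -1.8 × 10875 = -19575 cm⁻¹, and 1 additional pair relative to high-spin adds 26930 cm⁻¹, giving 7355 cm⁻¹.
Thus E(LS) − E(HS) = 16055 cm⁻¹.

16055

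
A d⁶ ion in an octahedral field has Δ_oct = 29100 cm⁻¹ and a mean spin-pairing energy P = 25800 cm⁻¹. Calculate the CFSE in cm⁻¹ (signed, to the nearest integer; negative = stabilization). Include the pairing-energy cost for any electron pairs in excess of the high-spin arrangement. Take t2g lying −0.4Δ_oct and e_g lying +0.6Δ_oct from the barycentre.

-18240

Δ_oct > P, so pairing is preferred: the ground state is low-spin.
Configuration: t2g^6 e_g^0.
Orbital CFSE = -2.4Δ_oct = -2.4 × 29100 = -69840 cm⁻¹.
Excess pairs vs high-spin: 3 − 1 = 2; pairing cost = +51600 cm⁻¹.
Net CFSE = -69840 + 51600 = -18240 cm⁻¹.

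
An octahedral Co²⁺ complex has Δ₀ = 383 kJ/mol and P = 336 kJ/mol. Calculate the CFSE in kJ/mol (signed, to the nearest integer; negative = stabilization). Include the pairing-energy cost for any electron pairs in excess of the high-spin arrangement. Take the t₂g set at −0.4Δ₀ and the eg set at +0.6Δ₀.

-353

Co²⁺: group 9, so d-count = 9 − 2 = 7.
With Δ₀ > P the complex is low-spin.
Filling d⁷ accordingly: t₂g⁶ eg¹.
Orbital CFSE = -1.8Δ₀ = -1.8 × 383 = -689 kJ/mol.
Excess pairs vs high-spin: 3 − 2 = 1; pairing cost = +336 kJ/mol.
Net CFSE = -689 + 336 = -353 kJ/mol.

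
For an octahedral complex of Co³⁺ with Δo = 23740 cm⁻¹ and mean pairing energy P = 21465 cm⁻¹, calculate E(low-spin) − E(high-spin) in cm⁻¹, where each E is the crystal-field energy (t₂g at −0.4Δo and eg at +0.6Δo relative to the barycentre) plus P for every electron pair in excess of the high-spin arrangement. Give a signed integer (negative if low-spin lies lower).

Co³⁺: group 9, so d-count = 9 − 3 = 6.
High-spin d⁶ fills as t₂g⁴ eg² with CFSE 4(−0.4) + 2(+0.6) = -0.4Δo = -9496 cm⁻¹.
For low-spin the configuration is t₂g⁶ eg⁰: orbital energy -2.4 × 23740 = -56976 cm⁻¹, and 2 additional pairs relative to high-spin add 42930 cm⁻¹, giving -14046 cm⁻¹.
E(LS) − E(HS) = -14046 − (-9496) = -4550 cm⁻¹.

-4550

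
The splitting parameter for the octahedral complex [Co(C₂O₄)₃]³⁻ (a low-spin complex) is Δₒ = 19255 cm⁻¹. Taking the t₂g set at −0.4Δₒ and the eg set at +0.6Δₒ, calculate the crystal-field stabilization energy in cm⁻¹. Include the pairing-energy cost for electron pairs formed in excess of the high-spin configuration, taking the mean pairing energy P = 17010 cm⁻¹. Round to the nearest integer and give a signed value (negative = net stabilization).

-12192

Each C₂O₄²⁻ contributes -2; 3 × (-2) = -6. With overall charge -3, Co is in the +3 oxidation state.
Co sits in group 9; removing 3 electrons leaves Co³⁺ with 9 − 3 = 6 d electrons.
Configuration: t₂g⁶ eg⁰.
The orbital stabilization is -2.4Δₒ = -2.4 × 19255 = -46212 cm⁻¹.
Relative to high-spin t₂g⁴ eg² (1 paired), the low-spin configuration has 2 additional pairs, contributing +2 × 17010 = +34020 cm⁻¹.
Overall CFSE = -46212 + 34020 = -12192 cm⁻¹.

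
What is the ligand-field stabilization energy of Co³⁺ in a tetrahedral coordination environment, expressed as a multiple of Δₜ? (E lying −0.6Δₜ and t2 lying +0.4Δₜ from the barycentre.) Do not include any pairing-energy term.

-0.6 Δₜ

Co sits in group 9; removing 3 electrons leaves Co³⁺ with 9 − 3 = 6 d electrons.
Tetrahedral splitting is small, so the complex is high-spin.
Configuration: e^3 t2^3.
CFSE = 3(-0.6Δₜ) + 3(0.4Δₜ) = -1.8Δₜ + 1.2Δₜ = -0.6Δₜ.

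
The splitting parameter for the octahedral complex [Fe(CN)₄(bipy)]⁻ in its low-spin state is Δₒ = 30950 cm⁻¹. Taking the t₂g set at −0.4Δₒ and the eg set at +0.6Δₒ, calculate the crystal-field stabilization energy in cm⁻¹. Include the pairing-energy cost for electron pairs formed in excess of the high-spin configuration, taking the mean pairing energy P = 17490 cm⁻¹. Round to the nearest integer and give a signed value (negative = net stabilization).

-26920

Ligand charges: 4×(-1) from CN⁻ and 1×(+0) from bipy sum to -4; with overall charge -1, Fe is +3.
Fe³⁺: group 8, so d-count = 8 − 3 = 5.
The d⁵ electrons fill as t₂g⁵ eg⁰.
Orbital CFSE = 5(-0.4) + 0(0.6) = -2.0Δₒ = -2.0 × 30950 = -61900 cm⁻¹.
High-spin d⁵ would be t₂g³ eg² with 0 pairs; low-spin has 2, so 2 excess pairs cost +2P = +34980 cm⁻¹.
Net CFSE = -61900 + 34980 = -26920 cm⁻¹.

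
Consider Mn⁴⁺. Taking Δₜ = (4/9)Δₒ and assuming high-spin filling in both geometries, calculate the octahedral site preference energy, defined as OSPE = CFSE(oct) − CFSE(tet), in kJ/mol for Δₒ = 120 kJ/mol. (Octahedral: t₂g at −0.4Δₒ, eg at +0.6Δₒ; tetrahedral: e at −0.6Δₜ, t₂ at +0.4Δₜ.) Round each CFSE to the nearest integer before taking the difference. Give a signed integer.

Mn sits in group 7; removing 4 electrons leaves Mn⁴⁺ with 7 − 4 = 3 d electrons.
In an octahedral site d³ (HS) is t2g^3 e_g^0, giving CFSE(oct) = -1.2Δₒ = -144 kJ/mol.
Tetrahedral: e^2 t2^1, CFSE = 2(−0.6) + 1(+0.4) = -0.8Δₜ = -0.8 × (4/9) × 120 = -43 kJ/mol.
Subtracting, OSPE = -144 − (-43) = -101 kJ/mol.

-101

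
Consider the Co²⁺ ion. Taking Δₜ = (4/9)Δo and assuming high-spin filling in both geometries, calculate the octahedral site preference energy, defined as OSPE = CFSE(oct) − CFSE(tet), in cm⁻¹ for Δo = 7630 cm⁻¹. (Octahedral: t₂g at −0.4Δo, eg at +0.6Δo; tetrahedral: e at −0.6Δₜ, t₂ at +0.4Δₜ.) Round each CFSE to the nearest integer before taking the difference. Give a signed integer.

Co²⁺: group 9, so d-count = 9 − 2 = 7.
Octahedral (high-spin): t₂g⁵ eg², CFSE = 5(−0.4) + 2(+0.6) = -0.8Δo = -0.8 × 7630 = -6104 cm⁻¹.
Tetrahedral e⁴ t₂³ gives -1.2Δₜ = -1.2 × (4/9) × 7630 = -4069 cm⁻¹.
OSPE = CFSE(oct) − CFSE(tet) = -6104 − (-4069) = -2035 cm⁻¹.

-2035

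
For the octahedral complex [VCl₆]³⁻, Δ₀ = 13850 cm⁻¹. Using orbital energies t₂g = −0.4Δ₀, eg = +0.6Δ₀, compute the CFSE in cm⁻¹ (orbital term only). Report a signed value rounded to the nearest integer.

-11080

Each Cl⁻ contributes -1; 6 × (-1) = -6. With overall charge -3, V is in the +3 oxidation state.
V³⁺: group 5, so d-count = 5 − 3 = 2.
Electron filling gives t₂g² eg⁰.
Orbital CFSE = 2(-0.4) + 0(0.6) = -0.8Δ₀ = -0.8 × 13850 = -11080 cm⁻¹.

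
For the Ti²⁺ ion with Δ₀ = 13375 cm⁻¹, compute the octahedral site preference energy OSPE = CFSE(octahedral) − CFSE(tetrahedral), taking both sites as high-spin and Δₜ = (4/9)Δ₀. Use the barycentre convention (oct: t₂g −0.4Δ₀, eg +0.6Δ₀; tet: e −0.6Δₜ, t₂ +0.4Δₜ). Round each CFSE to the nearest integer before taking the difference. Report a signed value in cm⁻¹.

-3567

Ti is in group 4, so Ti²⁺ is d² (4 − 2 = 2).
Octahedral high-spin t₂g² eg⁰: CFSE = -0.8 × 13375 = -10700 cm⁻¹.
In a tetrahedral site the filling is e² t₂⁰: CFSE(tet) = -1.2Δₜ = -1.2 × (4/9)(13375) = -7133 cm⁻¹.
OSPE = -10700 − (-7133) = -3567 cm⁻¹.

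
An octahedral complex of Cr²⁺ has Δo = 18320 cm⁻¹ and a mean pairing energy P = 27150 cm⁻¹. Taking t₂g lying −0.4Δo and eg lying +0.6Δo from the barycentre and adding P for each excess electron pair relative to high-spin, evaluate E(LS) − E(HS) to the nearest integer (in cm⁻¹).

8830

Cr sits in group 6; removing 2 electrons leaves Cr²⁺ with 6 − 2 = 4 d electrons.
High-spin d⁴ fills as t₂g³ eg¹ with CFSE 3(−0.4) + 1(+0.6) = -0.6Δo = -10992 cm⁻¹.
Low-spin: t₂g⁴ eg⁰, orbital CFSE = -1.6Δo = -29312 cm⁻¹; plus 1 excess pair × P = +27150 cm⁻¹; total -2162 cm⁻¹.
The difference is -2162 − (-10992) = 8830 cm⁻¹, so high-spin lies lower.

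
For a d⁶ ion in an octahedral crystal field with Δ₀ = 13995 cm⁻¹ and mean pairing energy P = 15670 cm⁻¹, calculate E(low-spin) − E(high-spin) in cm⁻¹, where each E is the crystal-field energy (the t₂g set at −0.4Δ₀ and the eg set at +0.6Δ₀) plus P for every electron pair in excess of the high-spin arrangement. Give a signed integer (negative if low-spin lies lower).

3350

High-spin d⁶ fills as t₂g⁴ eg² with CFSE 4(−0.4) + 2(+0.6) = -0.4Δ₀ = -5598 cm⁻¹.
Low-spin: t₂g⁶ eg⁰, orbital CFSE = -2.4Δ₀ = -33588 cm⁻¹; plus 2 excess pairs × P = +31340 cm⁻¹; total -2248 cm⁻¹.
E(LS) − E(HS) = -2248 − (-5598) = 3350 cm⁻¹.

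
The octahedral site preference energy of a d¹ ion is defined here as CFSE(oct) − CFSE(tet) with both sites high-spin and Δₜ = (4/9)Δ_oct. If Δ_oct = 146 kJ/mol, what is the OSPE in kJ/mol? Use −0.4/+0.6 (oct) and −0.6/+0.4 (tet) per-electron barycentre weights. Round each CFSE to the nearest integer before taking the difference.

In an octahedral site d¹ (HS) is t2g^1 e_g^0, giving CFSE(oct) = -0.4Δ_oct = -58 kJ/mol.
Tetrahedral: e^1 t2^0, CFSE = 1(−0.6) + 0(+0.4) = -0.6Δₜ = -0.6 × (4/9) × 146 = -39 kJ/mol.
OSPE = -58 − (-39) = -19 kJ/mol.

-19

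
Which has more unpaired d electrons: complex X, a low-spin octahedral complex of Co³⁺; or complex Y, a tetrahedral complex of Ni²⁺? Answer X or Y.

X: Group 9 minus oxidation state +3 gives a d⁶ configuration for Co³⁺; t2g^6 e_g^0 → 0 unpaired.
Y: Group 10 minus oxidation state +2 gives a d⁸ configuration for Ni²⁺; Tetrahedral fields are weak (Δₜ ≈ 4/9 Δₒ), so electrons fill high-spin; e^4 t2^4 → 2 unpaired.
So Y has more unpaired electrons.

Y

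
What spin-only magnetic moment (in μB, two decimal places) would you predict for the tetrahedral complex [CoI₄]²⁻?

3.87 μB

Each I⁻ contributes -1; 4 × (-1) = -4. With overall charge -2, Co is in the +2 oxidation state.
Co²⁺: group 9, so d-count = 9 − 2 = 7.
With tetrahedral geometry the complex is necessarily high-spin.
Configuration: e^4 t2^3 → 3 unpaired electrons.
μ(spin-only) = √[3(3+2)] = √15 ≈ 3.87 μB.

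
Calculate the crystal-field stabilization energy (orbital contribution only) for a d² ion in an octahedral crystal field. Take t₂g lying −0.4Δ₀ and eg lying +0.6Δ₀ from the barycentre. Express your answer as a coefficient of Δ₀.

-0.8 Δ₀

Configuration: t₂g² eg⁰.
CFSE = 2(-0.4Δ₀) + 0(0.6Δ₀) = -0.8Δ₀ + 0.0Δ₀ = -0.8Δ₀.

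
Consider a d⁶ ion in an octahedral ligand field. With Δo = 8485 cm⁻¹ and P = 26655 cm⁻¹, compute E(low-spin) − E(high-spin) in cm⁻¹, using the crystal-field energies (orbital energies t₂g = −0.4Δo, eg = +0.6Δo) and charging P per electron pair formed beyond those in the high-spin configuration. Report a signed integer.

36340

In the high-spin limit (t₂g⁴ eg²) the orbital term is -0.4Δo = -3394 cm⁻¹, with no excess pairing.
Low-spin: t₂g⁶ eg⁰, orbital CFSE = -2.4Δo = -20364 cm⁻¹; plus 2 excess pairs × P = +53310 cm⁻¹; total 32946 cm⁻¹.
Thus E(LS) − E(HS) = 36340 cm⁻¹.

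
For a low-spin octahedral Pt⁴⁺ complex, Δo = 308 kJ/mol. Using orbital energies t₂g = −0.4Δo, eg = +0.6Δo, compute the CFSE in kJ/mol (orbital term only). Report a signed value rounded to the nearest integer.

-739

Group 10 minus oxidation state +4 gives a d⁶ configuration for Pt⁴⁺.
Electron filling gives t₂g⁶ eg⁰.
CFSE(orbital) = 6×(-0.4Δo) + 0×(0.6Δo) = -2.4Δo; with Δo = 308 kJ/mol that is -739 kJ/mol.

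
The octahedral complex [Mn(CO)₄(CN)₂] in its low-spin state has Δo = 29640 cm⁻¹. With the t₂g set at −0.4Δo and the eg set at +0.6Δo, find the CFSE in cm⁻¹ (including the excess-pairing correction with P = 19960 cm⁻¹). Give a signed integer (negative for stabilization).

Ligand charges: 4×(+0) from CO and 2×(-1) from CN⁻ sum to -2; with overall charge +0, Mn is +2.
Group 7 minus oxidation state +2 gives a d⁵ configuration for Mn²⁺.
Configuration: t₂g⁵ eg⁰.
Orbital CFSE = 5(-0.4) + 0(0.6) = -2.0Δo = -2.0 × 29640 = -59280 cm⁻¹.
High-spin d⁵ would be t₂g³ eg² with 0 pairs; low-spin has 2, so 2 excess pairs cost +2P = +39920 cm⁻¹.
Overall CFSE = -59280 + 39920 = -19360 cm⁻¹.

-19360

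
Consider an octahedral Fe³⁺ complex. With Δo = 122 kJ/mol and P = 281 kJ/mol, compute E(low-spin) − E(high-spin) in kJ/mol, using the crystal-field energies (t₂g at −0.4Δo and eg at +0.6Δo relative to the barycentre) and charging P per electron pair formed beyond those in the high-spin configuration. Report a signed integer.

318

Fe is in group 8, so Fe³⁺ is d⁵ (8 − 3 = 5).
High-spin d⁵ fills as t₂g³ eg² with CFSE 3(−0.4) + 2(+0.6) = 0.0Δo = 0 kJ/mol.
For low-spin the configuration is t₂g⁵ eg⁰: orbital energy -2.0 × 122 = -244 kJ/mol, and 2 additional pairs relative to high-spin add 562 kJ/mol, giving 318 kJ/mol.
E(LS) − E(HS) = 318 − (0) = 318 kJ/mol.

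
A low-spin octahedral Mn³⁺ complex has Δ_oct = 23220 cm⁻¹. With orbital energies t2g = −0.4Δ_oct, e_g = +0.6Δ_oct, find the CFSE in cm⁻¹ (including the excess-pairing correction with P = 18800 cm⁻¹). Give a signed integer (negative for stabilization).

-18352

Mn sits in group 7; removing 3 electrons leaves Mn³⁺ with 7 − 3 = 4 d electrons.
Configuration: t2g^4 e_g^0.
CFSE(orbital) = 4×(-0.4Δ_oct) + 0×(0.6Δ_oct) = -1.6Δ_oct; with Δ_oct = 23220 cm⁻¹ that is -37152 cm⁻¹.
Pairing penalty: 1 pair vs 0 in the high-spin reference → 1 extra × P = 18800 cm⁻¹.
Overall CFSE = -37152 + 18800 = -18352 cm⁻¹.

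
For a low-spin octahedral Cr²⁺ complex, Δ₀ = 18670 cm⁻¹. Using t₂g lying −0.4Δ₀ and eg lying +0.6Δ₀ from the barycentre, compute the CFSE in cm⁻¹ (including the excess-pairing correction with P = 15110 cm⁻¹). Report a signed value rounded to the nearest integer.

Cr²⁺: group 6, so d-count = 6 − 2 = 4.
Electron filling gives t₂g⁴ eg⁰.
The orbital stabilization is -1.6Δ₀ = -1.6 × 18670 = -29872 cm⁻¹.
High-spin d⁴ would be t₂g³ eg¹ with 0 pairs; low-spin has 1, so 1 excess pair costs +1P = +15110 cm⁻¹.
Overall CFSE = -29872 + 15110 = -14762 cm⁻¹.

-14762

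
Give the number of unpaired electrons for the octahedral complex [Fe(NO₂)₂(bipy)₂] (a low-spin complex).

Ligand charges: 2×(-1) from NO₂⁻ and 2×(+0) from bipy sum to -2; with overall charge +0, Fe is +2.
Fe sits in group 8; removing 2 electrons leaves Fe²⁺ with 8 − 2 = 6 d electrons.
Configuration: t₂g⁶ eg⁰, giving 0 unpaired electrons.

0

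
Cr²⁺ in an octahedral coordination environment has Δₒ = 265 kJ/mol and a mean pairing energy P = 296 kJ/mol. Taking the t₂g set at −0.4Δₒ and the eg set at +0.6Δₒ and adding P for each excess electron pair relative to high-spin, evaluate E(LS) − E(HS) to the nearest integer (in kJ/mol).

31

Cr²⁺: group 6, so d-count = 6 − 2 = 4.
High-spin d⁴ fills as t₂g³ eg¹ with CFSE 3(−0.4) + 1(+0.6) = -0.6Δₒ = -159 kJ/mol.
For low-spin the configuration is t₂g⁴ eg⁰: orbital energy -1.6 × 265 = -424 kJ/mol, and 1 additional pair relative to high-spin adds 296 kJ/mol, giving -128 kJ/mol.
The difference is -128 − (-159) = 31 kJ/mol, so high-spin lies lower.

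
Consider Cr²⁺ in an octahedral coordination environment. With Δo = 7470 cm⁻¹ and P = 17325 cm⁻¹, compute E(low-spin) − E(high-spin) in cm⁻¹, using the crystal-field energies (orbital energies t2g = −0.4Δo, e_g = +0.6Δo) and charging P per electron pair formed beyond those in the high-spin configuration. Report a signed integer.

9855

Cr is in group 6, so Cr²⁺ is d⁴ (6 − 2 = 4).
High-spin d⁴ fills as t2g^3 e_g^1 with CFSE 3(−0.4) + 1(+0.6) = -0.6Δo = -4482 cm⁻¹.
Low-spin t2g^4 e_g^0 gives -1.6Δo = -11952 cm⁻¹, but forming 1 extra pair costs 1P = 17325 cm⁻¹, so E(LS) = -11952 + 17325 = 5373 cm⁻¹.
The difference is 5373 − (-4482) = 9855 cm⁻¹, so high-spin lies lower.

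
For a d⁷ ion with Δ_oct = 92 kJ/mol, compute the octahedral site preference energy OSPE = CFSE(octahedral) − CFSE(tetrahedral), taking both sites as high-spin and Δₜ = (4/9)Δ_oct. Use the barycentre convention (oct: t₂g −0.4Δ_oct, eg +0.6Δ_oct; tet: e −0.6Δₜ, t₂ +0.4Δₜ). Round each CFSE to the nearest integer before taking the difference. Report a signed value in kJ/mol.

-25

Octahedral high-spin t₂g⁵ eg²: CFSE = -0.8 × 92 = -74 kJ/mol.
Tetrahedral e⁴ t₂³ gives -1.2Δₜ = -1.2 × (4/9) × 92 = -49 kJ/mol.
OSPE = CFSE(oct) − CFSE(tet) = -74 − (-49) = -25 kJ/mol.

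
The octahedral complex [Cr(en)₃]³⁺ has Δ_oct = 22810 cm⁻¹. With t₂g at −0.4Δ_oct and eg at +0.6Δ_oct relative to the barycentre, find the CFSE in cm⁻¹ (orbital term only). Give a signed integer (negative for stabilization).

en is neutral, so the +3 overall charge sits on Cr: oxidation state +3.
Cr sits in group 6; removing 3 electrons leaves Cr³⁺ with 6 − 3 = 3 d electrons.
The d³ electrons fill as t₂g³ eg⁰.
Orbital CFSE = 3(-0.4) + 0(0.6) = -1.2Δ_oct = -1.2 × 22810 = -27372 cm⁻¹.

-27372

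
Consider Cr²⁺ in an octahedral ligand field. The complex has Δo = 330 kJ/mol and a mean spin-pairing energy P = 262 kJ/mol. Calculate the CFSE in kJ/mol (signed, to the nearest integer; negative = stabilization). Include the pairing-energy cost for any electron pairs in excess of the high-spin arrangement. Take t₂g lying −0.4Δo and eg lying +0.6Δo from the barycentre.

-266

Cr²⁺: group 6, so d-count = 6 − 2 = 4.
Here Δo > P (330 > 262), so the low-spin state is favoured.
Filling d⁴ accordingly: t₂g⁴ eg⁰.
Orbital CFSE = -1.6Δo = -1.6 × 330 = -528 kJ/mol.
Excess pairs vs high-spin: 1 − 0 = 1; pairing cost = +262 kJ/mol.
Net CFSE = -528 + 262 = -266 kJ/mol.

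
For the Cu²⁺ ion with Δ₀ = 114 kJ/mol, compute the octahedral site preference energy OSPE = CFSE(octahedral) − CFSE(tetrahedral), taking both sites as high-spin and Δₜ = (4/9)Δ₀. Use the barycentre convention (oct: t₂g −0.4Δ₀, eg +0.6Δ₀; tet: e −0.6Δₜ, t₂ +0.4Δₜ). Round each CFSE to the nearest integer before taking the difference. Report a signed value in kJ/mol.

-48

Group 11 minus oxidation state +2 gives a d⁹ configuration for Cu²⁺.
Octahedral high-spin t2g^6 e_g^3: CFSE = -0.6 × 114 = -68 kJ/mol.
Tetrahedral: e^4 t2^5, CFSE = 4(−0.6) + 5(+0.4) = -0.4Δₜ = -0.4 × (4/9) × 114 = -20 kJ/mol.
OSPE = CFSE(oct) − CFSE(tet) = -68 − (-20) = -48 kJ/mol.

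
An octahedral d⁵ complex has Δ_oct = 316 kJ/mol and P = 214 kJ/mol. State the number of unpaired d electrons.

Here Δ_oct > P (316 > 214), so the low-spin state is favoured.
That gives t₂g⁵ eg⁰.
Unpaired electrons: 1.

1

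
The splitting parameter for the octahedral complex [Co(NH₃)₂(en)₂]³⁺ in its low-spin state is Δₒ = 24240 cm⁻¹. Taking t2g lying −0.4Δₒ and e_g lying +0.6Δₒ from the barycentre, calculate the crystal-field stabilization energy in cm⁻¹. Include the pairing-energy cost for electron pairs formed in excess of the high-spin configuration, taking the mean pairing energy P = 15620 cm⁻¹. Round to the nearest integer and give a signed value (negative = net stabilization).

-26936

Ligand charges: 2×(+0) from NH₃ and 2×(+0) from en sum to +0; with overall charge +3, Co is +3.
Co³⁺: group 9, so d-count = 9 − 3 = 6.
Configuration: t2g^6 e_g^0.
CFSE(orbital) = 6×(-0.4Δₒ) + 0×(0.6Δₒ) = -2.4Δₒ; with Δₒ = 24240 cm⁻¹ that is -58176 cm⁻¹.
Relative to high-spin t2g^4 e_g^2 (1 paired), the low-spin configuration has 2 additional pairs, contributing +2 × 15620 = +31240 cm⁻¹.
Net CFSE = -58176 + 31240 = -26936 cm⁻¹.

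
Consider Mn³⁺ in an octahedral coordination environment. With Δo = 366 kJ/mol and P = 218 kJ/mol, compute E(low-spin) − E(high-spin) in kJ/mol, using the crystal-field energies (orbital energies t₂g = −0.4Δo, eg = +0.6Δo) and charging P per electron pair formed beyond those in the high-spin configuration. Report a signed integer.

-148

Mn sits in group 7; removing 3 electrons leaves Mn³⁺ with 7 − 3 = 4 d electrons.
High-spin: t₂g³ eg¹, CFSE = -0.6Δo = -220 kJ/mol.
For low-spin the configuration is t₂g⁴ eg⁰: orbital energy -1.6 × 366 = -586 kJ/mol, and 1 additional pair relative to high-spin adds 218 kJ/mol, giving -368 kJ/mol.
Thus E(LS) − E(HS) = -148 kJ/mol.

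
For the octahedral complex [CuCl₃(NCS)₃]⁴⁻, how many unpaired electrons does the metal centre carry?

Ligand charges: 3×(-1) from Cl⁻ and 3×(-1) from NCS⁻ sum to -6; with overall charge -4, Cu is +2.
Cu is in group 11, so Cu²⁺ is d⁹ (11 − 2 = 9).
Configuration: t2g^6 e_g^3, giving 1 unpaired electron.

1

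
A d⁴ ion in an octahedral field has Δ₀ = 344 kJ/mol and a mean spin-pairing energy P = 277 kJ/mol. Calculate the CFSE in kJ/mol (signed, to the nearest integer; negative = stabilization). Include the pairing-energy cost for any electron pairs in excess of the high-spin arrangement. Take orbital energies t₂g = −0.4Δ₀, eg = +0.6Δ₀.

-273

With Δ₀ > P the complex is low-spin.
Filling d⁴ accordingly: t₂g⁴ eg⁰.
Orbital CFSE = -1.6Δ₀ = -1.6 × 344 = -550 kJ/mol.
Excess pairs vs high-spin: 1 − 0 = 1; pairing cost = +277 kJ/mol.
Net CFSE = -550 + 277 = -273 kJ/mol.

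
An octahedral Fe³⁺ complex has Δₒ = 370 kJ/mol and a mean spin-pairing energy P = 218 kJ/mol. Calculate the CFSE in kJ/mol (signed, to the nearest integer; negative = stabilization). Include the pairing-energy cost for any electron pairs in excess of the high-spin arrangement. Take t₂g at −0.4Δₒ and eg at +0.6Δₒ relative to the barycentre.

Fe sits in group 8; removing 3 electrons leaves Fe³⁺ with 8 − 3 = 5 d electrons.
Since Δₒ = 370 kJ/mol > P = 218 kJ/mol, the complex adopts the low-spin configuration.
Filling d⁵ accordingly: t₂g⁵ eg⁰.
Orbital CFSE = -2.0Δₒ = -2.0 × 370 = -740 kJ/mol.
Excess pairs vs high-spin: 2 − 0 = 2; pairing cost = +436 kJ/mol.
Net CFSE = -740 + 436 = -304 kJ/mol.

-304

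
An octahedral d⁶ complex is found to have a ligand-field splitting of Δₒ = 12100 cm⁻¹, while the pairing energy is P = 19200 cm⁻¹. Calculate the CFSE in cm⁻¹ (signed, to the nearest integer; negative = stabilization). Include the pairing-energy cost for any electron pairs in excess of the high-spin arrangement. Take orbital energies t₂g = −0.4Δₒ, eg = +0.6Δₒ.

-4840

Δₒ < P, so pairing is avoided: the ground state is high-spin.
Configuration: t₂g⁴ eg².
Orbital CFSE = -0.4Δₒ = -0.4 × 12100 = -4840 cm⁻¹.
High-spin has no excess pairs, so no pairing correction applies.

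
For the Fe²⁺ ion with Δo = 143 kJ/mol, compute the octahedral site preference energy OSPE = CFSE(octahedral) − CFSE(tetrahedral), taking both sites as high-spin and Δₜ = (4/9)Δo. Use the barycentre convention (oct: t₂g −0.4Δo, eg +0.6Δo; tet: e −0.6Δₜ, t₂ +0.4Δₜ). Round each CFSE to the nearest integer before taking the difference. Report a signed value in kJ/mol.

Fe is in group 8, so Fe²⁺ is d⁶ (8 − 2 = 6).
In an octahedral site d⁶ (HS) is t2g^4 e_g^2, giving CFSE(oct) = -0.4Δo = -57 kJ/mol.
Tetrahedral: e^3 t2^3, CFSE = 3(−0.6) + 3(+0.4) = -0.6Δₜ = -0.6 × (4/9) × 143 = -38 kJ/mol.
OSPE = -57 − (-38) = -19 kJ/mol.

-19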